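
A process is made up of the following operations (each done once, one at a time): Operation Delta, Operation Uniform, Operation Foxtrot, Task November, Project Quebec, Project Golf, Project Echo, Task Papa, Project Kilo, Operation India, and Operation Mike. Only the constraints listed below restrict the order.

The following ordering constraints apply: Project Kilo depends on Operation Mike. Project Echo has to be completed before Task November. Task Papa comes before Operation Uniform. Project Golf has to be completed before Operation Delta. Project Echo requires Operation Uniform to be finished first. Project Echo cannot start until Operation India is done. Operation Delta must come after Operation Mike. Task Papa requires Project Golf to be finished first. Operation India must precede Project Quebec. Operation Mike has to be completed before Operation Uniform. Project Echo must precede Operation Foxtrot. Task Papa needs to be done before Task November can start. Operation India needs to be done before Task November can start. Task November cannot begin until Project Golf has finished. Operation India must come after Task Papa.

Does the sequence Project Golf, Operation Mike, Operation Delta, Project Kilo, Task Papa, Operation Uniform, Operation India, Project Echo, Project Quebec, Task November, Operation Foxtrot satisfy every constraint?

Yes

Checking each listed constraint against this order: for instance, Project Golf is in position 1 and Task November in position 10, so that constraint holds — and the remaining constraints check out the same way.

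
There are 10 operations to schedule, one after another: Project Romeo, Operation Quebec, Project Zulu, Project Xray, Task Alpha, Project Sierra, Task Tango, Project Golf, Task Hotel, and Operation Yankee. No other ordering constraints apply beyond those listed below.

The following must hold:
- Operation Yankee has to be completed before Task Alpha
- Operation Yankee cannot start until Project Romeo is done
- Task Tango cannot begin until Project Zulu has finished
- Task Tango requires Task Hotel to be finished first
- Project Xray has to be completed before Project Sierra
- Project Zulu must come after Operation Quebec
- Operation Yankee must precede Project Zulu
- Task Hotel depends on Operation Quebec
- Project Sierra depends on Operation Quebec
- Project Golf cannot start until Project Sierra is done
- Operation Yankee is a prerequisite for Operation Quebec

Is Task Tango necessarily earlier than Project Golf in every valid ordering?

No chain of constraints connects Task Tango to Project Golf in either direction.
There exist valid orderings with Project Golf before Task Tango, so Task Tango is not required to come first.

No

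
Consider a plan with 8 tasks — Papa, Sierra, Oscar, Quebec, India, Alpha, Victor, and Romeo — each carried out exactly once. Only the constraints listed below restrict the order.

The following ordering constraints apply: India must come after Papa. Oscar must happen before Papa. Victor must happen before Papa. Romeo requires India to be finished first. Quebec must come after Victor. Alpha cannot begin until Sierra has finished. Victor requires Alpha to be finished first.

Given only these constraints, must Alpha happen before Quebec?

Yes

Tracing the constraints gives a chain: Alpha → Victor → Quebec.
Hence Alpha necessarily comes before Quebec.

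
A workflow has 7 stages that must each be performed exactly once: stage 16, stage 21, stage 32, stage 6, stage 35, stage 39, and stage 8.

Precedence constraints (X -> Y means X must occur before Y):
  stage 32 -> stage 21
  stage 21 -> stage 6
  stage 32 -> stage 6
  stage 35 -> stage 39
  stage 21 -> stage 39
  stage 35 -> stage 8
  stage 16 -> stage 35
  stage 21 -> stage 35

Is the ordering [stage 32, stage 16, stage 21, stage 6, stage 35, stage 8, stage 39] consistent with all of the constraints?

Yes

Checking each listed constraint against this order: for instance, stage 21 is in position 3 and stage 39 in position 7, so that constraint holds — and the remaining constraints check out the same way.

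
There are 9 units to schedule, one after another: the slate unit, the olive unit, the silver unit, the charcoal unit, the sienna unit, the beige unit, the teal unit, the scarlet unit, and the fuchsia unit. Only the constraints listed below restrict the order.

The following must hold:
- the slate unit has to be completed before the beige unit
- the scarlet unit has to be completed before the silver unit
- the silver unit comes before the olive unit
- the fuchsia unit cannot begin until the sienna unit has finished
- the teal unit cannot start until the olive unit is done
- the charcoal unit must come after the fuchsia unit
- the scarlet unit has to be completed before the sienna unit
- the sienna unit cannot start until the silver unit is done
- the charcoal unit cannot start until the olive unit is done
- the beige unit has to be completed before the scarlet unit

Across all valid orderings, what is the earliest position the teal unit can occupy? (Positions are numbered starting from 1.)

Every unit that must precede the teal unit has to come before it. Tracing all chains that end at the teal unit, those units are: the slate unit, the olive unit, the silver unit, the beige unit, the scarlet unit — 5 in total.
With 5 mandatory predecessors, the earliest the teal unit can sit is position 5+1 = 6, and placing just those 5 first achieves it.

6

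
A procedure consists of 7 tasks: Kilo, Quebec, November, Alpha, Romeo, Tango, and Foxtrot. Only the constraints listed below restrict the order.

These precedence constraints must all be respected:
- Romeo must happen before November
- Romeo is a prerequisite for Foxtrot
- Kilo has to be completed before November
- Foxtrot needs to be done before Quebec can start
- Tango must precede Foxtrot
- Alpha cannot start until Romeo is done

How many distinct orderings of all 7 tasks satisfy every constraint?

The tasks with no prerequisites are Kilo, Romeo, Tango; any of them can be placed first.
Systematically extending each partial ordering one task at a time and counting, there are 134 complete orderings.

134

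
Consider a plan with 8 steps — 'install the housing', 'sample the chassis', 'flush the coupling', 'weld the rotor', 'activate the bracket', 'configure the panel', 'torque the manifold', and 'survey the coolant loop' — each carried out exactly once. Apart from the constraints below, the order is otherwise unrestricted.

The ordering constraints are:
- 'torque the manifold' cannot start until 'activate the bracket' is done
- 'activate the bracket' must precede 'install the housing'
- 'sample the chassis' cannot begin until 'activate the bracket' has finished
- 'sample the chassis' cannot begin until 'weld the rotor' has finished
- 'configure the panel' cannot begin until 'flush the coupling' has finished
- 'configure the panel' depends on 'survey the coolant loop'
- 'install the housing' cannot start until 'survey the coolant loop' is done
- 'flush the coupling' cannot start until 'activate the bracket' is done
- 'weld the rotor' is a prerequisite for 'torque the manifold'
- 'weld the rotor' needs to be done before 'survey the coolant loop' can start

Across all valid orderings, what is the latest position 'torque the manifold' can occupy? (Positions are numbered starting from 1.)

8

No constraint forces any step after 'torque the manifold', so it can be placed last, in position 8.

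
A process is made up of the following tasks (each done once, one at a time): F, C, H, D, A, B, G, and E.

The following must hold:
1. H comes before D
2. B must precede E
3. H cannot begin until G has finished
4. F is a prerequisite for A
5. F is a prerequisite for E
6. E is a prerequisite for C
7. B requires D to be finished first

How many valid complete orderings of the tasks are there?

25

The tasks with no prerequisites are F, G; any of them can be placed first.
Enumerating by repeatedly choosing an available task (one whose prerequisites are all placed) gives 25 distinct complete orderings.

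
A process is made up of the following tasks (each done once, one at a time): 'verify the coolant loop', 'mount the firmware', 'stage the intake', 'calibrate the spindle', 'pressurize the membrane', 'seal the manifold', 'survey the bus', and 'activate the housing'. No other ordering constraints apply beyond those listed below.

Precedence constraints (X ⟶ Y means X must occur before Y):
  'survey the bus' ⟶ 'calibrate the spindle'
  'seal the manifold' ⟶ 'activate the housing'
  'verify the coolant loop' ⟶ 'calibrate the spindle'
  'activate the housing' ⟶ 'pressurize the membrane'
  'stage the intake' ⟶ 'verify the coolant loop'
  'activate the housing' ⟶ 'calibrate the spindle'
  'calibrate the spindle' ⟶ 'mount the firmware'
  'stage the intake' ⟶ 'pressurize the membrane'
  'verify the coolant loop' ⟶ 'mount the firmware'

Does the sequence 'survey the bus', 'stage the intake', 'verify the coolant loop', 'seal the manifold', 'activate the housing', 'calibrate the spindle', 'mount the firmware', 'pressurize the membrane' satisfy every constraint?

Every stated constraint is respected: 'stage the intake' sits at position 2, ahead of 'pressurize the membrane' at position 8, and each of the other listed pairs likewise has the predecessor earlier in the sequence.

Yes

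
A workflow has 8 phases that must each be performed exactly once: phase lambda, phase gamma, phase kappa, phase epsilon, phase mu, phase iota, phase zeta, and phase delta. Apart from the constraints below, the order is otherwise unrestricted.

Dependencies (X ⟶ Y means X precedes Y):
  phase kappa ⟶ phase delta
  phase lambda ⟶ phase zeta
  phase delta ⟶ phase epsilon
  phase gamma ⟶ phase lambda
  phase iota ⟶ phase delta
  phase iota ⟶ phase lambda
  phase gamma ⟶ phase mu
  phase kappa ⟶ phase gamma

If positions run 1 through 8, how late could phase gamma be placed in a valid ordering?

Every phase that must follow phase gamma has to come after it. Tracing all chains starting from phase gamma, those phases are: phase lambda, phase mu, phase zeta — 3 in total.
So at least 3 phases follow phase gamma, putting phase gamma no later than position 5. That position is achievable by scheduling everything else first.

5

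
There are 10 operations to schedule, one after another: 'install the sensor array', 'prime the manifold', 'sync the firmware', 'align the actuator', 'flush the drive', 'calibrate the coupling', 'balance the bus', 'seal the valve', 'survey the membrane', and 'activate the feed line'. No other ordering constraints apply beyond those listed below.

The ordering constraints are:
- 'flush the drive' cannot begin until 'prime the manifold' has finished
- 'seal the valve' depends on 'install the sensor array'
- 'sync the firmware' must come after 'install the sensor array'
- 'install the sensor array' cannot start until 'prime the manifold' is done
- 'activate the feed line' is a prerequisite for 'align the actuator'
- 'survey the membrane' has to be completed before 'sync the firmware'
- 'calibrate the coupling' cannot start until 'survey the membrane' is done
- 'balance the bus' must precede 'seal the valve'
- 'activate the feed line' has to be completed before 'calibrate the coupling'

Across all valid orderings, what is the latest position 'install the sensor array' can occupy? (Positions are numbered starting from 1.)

8

The operations that are forced after 'install the sensor array', directly or by a chain of constraints, are 'sync the firmware', 'seal the valve'. That's 2 operations.
With 2 mandatory successors out of 10 operations total, the latest slot for 'install the sensor array' is 10−2 = 8, and it's reachable by doing all non-successors before 'install the sensor array'.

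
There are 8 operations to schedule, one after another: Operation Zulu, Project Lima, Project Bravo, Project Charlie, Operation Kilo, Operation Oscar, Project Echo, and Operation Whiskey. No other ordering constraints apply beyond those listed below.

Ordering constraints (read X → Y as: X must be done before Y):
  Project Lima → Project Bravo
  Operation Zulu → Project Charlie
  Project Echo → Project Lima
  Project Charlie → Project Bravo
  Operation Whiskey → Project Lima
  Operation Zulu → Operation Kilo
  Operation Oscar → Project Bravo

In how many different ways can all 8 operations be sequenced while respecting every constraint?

680

4 operations have no prerequisites (Operation Zulu, Operation Oscar, Project Echo, Operation Whiskey), so any of them could come first.
Systematically extending each partial ordering one operation at a time and counting, there are 680 complete orderings.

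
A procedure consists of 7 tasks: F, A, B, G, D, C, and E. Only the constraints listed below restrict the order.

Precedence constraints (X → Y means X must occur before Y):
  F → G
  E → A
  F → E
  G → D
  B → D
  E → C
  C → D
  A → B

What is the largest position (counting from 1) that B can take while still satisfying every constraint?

6

Following the constraints forward from B, its only required successor is D.
So at least 1 task follows B, putting B no later than position 6. That position is achievable by scheduling everything else first.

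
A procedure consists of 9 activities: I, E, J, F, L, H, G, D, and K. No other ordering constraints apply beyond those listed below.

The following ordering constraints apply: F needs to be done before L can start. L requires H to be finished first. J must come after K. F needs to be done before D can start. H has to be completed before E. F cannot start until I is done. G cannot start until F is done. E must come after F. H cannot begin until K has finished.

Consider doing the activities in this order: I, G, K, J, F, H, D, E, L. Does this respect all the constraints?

The sequence places G ahead of F.
That contradicts the constraint that F must precede G.

No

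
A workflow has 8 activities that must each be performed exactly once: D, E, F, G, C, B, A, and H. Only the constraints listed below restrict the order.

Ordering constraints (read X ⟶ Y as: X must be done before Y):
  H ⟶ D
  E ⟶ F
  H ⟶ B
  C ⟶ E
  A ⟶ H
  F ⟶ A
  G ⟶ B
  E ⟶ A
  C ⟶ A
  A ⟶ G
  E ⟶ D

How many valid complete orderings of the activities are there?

C is the only activity with nothing required before it, so every ordering starts there.
Counting all ways to extend the partial order to a total order gives 5.

5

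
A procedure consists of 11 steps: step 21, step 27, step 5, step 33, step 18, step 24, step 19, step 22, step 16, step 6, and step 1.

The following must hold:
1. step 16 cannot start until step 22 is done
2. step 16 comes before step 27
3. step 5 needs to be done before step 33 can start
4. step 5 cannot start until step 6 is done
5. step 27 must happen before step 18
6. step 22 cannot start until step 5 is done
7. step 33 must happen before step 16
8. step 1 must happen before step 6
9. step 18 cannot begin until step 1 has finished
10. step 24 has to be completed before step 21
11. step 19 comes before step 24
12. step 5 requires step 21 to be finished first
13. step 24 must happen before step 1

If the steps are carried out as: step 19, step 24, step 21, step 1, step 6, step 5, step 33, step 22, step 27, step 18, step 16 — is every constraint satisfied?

Here step 16 comes after step 27.
That contradicts the constraint that step 16 must precede step 27.

No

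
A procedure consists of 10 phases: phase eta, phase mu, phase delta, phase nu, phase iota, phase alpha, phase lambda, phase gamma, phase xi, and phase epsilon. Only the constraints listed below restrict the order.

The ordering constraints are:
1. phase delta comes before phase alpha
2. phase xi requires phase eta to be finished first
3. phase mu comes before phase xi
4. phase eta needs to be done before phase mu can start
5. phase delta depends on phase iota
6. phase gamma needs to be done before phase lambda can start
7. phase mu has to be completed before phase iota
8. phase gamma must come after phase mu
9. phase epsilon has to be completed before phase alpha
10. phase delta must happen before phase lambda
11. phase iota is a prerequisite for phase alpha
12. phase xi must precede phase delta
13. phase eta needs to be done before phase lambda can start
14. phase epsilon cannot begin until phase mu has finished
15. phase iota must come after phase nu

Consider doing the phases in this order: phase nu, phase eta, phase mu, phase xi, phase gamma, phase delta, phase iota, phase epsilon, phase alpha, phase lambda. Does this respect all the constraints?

No

The sequence places phase delta ahead of phase iota.
But one of the constraints requires phase iota before phase delta, so this ordering violates it.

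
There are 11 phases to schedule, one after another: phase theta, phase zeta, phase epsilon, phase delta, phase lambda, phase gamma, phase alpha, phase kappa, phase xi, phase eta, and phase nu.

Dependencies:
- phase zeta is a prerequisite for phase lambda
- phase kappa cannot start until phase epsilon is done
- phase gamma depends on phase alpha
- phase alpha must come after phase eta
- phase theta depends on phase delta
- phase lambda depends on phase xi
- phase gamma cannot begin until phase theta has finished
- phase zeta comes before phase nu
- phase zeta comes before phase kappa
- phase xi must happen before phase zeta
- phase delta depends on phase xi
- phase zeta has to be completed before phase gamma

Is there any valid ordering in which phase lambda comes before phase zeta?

Following phase zeta → phase lambda, phase zeta must precede phase lambda in every valid ordering.
Hence phase lambda can never be scheduled before phase zeta.

No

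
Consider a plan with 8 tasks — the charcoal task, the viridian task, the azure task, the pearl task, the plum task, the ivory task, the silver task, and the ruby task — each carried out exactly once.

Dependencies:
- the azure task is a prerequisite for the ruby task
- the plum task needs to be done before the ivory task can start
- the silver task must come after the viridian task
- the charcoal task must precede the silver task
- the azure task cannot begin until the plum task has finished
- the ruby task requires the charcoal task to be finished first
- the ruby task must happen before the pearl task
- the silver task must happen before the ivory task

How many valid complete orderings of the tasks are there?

The tasks with no prerequisites are the charcoal task, the viridian task, the plum task; any of them can be placed first.
Systematically extending each partial ordering one task at a time and counting, there are 116 complete orderings.

116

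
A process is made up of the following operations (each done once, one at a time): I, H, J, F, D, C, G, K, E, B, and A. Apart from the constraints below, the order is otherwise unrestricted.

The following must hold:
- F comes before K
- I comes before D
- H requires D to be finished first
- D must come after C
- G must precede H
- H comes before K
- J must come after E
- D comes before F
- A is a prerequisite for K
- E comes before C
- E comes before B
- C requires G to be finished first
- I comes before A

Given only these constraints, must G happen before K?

Yes

Tracing the constraints gives a chain: G → H → K.
So G must precede K in any valid ordering.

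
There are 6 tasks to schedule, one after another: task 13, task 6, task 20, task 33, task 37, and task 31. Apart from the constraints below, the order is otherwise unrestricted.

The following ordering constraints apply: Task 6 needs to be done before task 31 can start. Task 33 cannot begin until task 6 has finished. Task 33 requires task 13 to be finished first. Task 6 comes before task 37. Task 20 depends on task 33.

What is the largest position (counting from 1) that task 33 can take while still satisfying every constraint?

The only task forced after task 33 (directly or by a chain) is task 20.
With 1 mandatory successor out of 6 tasks total, the latest slot for task 33 is 6−1 = 5, and it's reachable by doing all non-successors before task 33.

5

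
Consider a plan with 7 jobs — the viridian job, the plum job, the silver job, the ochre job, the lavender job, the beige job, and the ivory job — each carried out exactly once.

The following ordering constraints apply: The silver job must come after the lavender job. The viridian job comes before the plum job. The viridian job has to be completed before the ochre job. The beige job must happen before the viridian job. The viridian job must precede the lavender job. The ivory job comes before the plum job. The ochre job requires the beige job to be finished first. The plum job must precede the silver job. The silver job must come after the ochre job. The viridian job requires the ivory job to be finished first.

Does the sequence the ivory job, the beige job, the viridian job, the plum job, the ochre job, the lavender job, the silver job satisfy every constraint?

Yes

Going through the constraints one by one, each required predecessor appears earlier in the sequence than its dependent — e.g. the beige job (position 2) is before the ochre job (position 5), as required.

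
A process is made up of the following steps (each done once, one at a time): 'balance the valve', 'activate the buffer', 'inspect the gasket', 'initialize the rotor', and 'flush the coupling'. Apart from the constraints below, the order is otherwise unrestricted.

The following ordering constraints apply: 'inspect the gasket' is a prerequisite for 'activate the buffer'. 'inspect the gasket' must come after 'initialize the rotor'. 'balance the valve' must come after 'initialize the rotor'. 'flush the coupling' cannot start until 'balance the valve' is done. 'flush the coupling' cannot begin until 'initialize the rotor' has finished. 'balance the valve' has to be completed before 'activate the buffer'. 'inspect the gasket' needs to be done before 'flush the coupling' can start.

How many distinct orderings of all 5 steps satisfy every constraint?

4

Only 'initialize the rotor' has no prerequisites, so it must go first.
Counting all ways to extend the partial order to a total order gives 4.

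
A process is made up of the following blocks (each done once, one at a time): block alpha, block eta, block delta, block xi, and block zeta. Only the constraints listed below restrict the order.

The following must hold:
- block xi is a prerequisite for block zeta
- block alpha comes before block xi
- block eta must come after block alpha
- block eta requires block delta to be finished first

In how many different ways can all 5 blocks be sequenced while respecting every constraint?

9

2 blocks have no prerequisites (block alpha, block delta), so any of them could come first.
Counting all ways to extend the partial order to a total order gives 9.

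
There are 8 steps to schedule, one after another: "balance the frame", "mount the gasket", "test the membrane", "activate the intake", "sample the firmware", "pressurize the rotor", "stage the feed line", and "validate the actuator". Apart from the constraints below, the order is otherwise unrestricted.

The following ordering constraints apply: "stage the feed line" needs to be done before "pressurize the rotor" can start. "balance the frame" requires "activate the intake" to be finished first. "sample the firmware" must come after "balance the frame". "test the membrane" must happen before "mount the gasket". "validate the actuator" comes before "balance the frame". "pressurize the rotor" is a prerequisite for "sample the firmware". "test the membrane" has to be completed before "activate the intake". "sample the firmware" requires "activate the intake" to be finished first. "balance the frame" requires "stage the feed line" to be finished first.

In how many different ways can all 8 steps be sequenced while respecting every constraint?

256

3 steps have no prerequisites ("test the membrane", "stage the feed line", "validate the actuator"), so any of them could come first.
Counting all ways to extend the partial order to a total order gives 256.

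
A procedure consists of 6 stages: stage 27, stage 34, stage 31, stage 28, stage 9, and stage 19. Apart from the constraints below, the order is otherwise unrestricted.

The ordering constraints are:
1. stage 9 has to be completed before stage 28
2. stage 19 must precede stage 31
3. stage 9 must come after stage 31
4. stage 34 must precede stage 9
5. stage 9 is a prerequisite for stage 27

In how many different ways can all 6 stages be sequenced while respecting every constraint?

6

2 stages have no prerequisites (stage 34, stage 19), so any of them could come first.
Systematically extending each partial ordering one stage at a time and counting, there are 6 complete orderings.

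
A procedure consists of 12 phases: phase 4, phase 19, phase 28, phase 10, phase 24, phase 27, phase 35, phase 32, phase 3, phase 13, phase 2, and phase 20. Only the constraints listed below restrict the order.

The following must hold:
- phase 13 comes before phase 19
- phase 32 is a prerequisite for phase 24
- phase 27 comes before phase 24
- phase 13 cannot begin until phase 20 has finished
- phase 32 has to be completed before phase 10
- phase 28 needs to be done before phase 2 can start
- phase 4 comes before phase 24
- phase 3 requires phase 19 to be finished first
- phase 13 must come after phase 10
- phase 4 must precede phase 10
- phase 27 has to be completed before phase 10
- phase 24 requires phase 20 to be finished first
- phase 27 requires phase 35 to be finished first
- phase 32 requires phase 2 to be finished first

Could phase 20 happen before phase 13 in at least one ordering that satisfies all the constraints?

Yes

The constraints force phase 20 before phase 13, so yes — every valid ordering has phase 20 earlier.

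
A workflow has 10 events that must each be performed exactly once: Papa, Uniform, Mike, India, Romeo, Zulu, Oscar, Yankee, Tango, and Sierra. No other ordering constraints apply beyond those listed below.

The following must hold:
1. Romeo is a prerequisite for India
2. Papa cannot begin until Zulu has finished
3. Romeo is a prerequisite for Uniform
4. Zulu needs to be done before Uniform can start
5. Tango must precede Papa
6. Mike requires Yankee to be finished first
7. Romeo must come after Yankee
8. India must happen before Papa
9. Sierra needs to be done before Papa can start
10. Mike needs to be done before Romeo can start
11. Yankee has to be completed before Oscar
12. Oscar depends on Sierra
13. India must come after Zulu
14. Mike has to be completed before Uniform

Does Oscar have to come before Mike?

No chain of constraints connects Oscar to Mike in either direction.
There exist valid orderings with Mike before Oscar, so Oscar is not required to come first.

No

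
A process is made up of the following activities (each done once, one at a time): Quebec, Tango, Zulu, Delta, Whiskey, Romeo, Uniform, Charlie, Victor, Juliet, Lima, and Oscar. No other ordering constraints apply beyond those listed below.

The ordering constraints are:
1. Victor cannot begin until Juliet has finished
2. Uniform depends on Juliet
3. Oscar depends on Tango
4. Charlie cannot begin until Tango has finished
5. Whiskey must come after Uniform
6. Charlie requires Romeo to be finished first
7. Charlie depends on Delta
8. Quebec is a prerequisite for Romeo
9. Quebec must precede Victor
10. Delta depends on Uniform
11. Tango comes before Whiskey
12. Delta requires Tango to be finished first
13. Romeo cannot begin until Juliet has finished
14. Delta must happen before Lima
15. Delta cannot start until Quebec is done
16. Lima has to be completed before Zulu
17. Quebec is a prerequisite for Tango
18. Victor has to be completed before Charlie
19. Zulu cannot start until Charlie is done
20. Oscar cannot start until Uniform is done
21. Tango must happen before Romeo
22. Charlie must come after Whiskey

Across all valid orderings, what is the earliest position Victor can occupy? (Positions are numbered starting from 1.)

3

Working backwards through the constraints from Victor, its full set of required predecessors is Quebec, Juliet — 2 of them.
So at minimum 2 activities come before Victor, putting Victor no earlier than position 3. That position is achievable by scheduling exactly those predecessors first.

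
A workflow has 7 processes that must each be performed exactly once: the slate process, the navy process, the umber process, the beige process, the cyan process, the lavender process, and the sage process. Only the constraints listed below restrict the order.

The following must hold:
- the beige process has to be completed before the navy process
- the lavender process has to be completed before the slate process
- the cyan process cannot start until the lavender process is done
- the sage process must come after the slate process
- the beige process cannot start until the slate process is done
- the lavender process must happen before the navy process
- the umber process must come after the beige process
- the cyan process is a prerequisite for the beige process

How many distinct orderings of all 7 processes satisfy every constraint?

The lavender process is the only process with nothing required before it, so every ordering starts there.
Enumerating by repeatedly choosing an available process (one whose prerequisites are all placed) gives 18 distinct complete orderings.

18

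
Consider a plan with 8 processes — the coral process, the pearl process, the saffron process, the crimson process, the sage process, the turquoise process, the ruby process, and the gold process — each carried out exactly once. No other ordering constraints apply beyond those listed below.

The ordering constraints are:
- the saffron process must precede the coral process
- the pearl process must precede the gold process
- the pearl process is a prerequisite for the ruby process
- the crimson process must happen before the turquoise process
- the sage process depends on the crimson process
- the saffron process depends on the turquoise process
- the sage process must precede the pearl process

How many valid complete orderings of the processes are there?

70

The crimson process is the only process with nothing required before it, so every ordering starts there.
Counting all ways to extend the partial order to a total order gives 70.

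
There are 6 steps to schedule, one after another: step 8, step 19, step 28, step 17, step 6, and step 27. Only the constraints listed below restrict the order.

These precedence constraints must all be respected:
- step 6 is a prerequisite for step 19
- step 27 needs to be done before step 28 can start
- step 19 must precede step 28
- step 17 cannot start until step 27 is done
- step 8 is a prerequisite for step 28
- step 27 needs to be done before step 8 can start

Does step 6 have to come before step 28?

Yes

There is a constraint chain step 6 → step 19 → step 28.
So step 6 must precede step 28 in any valid ordering.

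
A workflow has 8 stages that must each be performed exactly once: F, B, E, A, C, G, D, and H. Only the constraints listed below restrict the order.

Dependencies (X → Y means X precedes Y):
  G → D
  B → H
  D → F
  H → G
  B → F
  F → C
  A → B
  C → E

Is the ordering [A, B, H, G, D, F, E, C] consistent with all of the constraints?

No

Here C comes after E.
That contradicts the constraint that C must precede E.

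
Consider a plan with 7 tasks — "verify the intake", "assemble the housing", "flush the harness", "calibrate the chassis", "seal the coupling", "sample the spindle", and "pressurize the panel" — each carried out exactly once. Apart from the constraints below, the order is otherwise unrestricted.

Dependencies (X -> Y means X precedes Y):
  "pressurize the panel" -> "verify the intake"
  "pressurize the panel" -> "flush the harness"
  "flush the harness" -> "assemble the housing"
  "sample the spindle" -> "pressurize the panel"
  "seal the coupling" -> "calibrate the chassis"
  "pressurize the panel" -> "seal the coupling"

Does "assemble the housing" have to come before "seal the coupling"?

No

Nothing in the constraints links "assemble the housing" and "seal the coupling"; they are unordered relative to each other.
A valid ordering placing "seal the coupling" before "assemble the housing" exists, so the answer is no.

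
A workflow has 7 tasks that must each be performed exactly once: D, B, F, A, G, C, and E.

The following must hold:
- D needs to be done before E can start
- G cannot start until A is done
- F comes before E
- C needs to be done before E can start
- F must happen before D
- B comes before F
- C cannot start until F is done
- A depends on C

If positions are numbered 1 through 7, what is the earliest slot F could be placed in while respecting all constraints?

2

Working backwards through the constraints from F, its only required predecessor is B.
So at minimum 1 task comes before F, putting F no earlier than position 2. That position is achievable by scheduling exactly that predecessor first.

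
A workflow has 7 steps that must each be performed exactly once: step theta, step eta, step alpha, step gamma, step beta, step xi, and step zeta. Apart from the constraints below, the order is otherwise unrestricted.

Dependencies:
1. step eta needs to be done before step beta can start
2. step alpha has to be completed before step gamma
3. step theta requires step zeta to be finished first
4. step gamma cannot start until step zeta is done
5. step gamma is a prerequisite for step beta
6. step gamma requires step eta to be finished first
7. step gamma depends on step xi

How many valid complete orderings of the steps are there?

108

4 steps have no prerequisites (step eta, step alpha, step xi, step zeta), so any of them could come first.
Enumerating by repeatedly choosing an available step (one whose prerequisites are all placed) gives 108 distinct complete orderings.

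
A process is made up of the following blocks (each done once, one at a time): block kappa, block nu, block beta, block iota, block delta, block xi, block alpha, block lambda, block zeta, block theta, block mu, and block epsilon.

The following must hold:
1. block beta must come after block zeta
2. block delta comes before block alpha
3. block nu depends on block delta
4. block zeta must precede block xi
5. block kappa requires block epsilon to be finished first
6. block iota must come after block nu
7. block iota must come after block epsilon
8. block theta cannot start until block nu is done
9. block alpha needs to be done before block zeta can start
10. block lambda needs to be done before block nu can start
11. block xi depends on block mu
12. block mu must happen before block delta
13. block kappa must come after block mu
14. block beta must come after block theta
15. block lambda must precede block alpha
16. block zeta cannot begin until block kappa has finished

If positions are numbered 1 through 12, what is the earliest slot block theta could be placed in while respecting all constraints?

Every block that must precede block theta has to come before it. Tracing all chains that end at block theta, those blocks are: block nu, block delta, block lambda, block mu — 4 in total.
So at minimum 4 blocks come before block theta, putting block theta no earlier than position 5. That position is achievable by scheduling exactly those predecessors first.

5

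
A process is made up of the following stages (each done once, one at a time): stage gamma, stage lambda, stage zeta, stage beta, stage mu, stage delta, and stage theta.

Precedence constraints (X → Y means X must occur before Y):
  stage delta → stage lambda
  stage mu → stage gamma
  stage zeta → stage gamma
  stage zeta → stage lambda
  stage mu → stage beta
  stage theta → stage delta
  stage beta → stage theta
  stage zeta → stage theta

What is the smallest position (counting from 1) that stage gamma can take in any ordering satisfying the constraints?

Working backwards through the constraints from stage gamma, its full set of required predecessors is stage zeta, stage mu — 2 of them.
So at minimum 2 stages come before stage gamma, putting stage gamma no earlier than position 3. That position is achievable by scheduling exactly those predecessors first.

3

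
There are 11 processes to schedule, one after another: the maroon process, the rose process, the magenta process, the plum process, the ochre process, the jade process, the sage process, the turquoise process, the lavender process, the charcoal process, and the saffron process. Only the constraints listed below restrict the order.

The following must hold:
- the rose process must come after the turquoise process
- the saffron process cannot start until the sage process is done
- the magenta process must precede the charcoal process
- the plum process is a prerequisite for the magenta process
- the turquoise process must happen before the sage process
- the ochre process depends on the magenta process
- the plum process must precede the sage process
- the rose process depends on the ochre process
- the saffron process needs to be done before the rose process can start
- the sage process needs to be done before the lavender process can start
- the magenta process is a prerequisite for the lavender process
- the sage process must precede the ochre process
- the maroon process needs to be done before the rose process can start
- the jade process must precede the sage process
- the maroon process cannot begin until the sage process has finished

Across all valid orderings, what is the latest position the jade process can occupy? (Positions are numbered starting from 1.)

5

The processes that are forced after the jade process, directly or by a chain of constraints, are the maroon process, the rose process, the ochre process, the sage process, the lavender process, the saffron process. That's 6 processes.
So at least 6 processes follow the jade process, putting the jade process no later than position 5. That position is achievable by scheduling everything else first.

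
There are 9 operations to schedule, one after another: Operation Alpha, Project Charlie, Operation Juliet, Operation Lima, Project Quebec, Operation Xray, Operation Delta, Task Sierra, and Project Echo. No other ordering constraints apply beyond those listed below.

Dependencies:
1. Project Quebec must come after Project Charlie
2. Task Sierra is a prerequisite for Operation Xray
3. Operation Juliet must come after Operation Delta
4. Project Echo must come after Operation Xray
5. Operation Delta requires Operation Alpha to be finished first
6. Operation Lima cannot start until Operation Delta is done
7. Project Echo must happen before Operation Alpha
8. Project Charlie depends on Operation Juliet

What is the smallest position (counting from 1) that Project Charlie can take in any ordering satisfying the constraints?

Every operation that must precede Project Charlie has to come before it. Tracing all chains that end at Project Charlie, those operations are: Operation Alpha, Operation Juliet, Operation Xray, Operation Delta, Task Sierra, Project Echo — 6 in total.
So at minimum 6 operations come before Project Charlie, putting Project Charlie no earlier than position 7. That position is achievable by scheduling exactly those predecessors first.

7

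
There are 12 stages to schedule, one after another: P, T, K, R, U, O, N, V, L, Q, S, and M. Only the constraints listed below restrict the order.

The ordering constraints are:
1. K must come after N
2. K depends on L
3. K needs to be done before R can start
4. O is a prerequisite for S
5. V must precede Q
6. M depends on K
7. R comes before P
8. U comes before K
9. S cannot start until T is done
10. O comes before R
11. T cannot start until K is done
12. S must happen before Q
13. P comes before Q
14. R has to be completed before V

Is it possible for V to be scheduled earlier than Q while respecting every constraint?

Yes

Every valid ordering already has V before Q (the constraints require it), so in particular at least one does.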